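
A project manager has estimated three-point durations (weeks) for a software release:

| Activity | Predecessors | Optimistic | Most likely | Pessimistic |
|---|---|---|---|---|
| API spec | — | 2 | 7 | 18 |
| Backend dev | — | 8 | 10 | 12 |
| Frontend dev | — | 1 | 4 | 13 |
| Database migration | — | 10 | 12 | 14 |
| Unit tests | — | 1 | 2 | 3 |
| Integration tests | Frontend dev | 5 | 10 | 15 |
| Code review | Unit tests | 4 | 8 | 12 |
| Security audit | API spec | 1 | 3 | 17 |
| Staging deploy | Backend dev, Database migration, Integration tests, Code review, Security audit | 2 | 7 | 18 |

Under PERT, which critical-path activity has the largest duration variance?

Staging deploy

te_API spec = (2 + 4·7 + 18)/6 = 48/6 = 8; σ²_API spec = ((18−2)/6)² = 7.111
te_Backend dev = (8 + 4·10 + 12)/6 = 60/6 = 10; σ²_Backend dev = ((12−8)/6)² = 0.444
te_Frontend dev = (1 + 4·4 + 13)/6 = 30/6 = 5; σ²_Frontend dev = ((13−1)/6)² = 4.000
te_Database migration = (10 + 4·12 + 14)/6 = 72/6 = 12; σ²_Database migration = ((14−10)/6)² = 0.444
te_Unit tests = (1 + 4·2 + 3)/6 = 12/6 = 2; σ²_Unit tests = ((3−1)/6)² = 0.111
te_Integration tests = (5 + 4·10 + 15)/6 = 60/6 = 10; σ²_Integration tests = ((15−5)/6)² = 2.778
te_Code review = (4 + 4·8 + 12)/6 = 48/6 = 8; σ²_Code review = ((12−4)/6)² = 1.778
te_Security audit = (1 + 4·3 + 17)/6 = 30/6 = 5; σ²_Security audit = ((17−1)/6)² = 7.111
te_Staging deploy = (2 + 4·7 + 18)/6 = 48/6 = 8; σ²_Staging deploy = ((18−2)/6)² = 7.111

Forward pass:
ES_API spec = 0; EF_API spec = 8
ES_Backend dev = 0; EF_Backend dev = 10
ES_Frontend dev = 0; EF_Frontend dev = 5
ES_Database migration = 0; EF_Database migration = 12
ES_Unit tests = 0; EF_Unit tests = 2
ES_Integration tests = 5; EF_Integration tests = 5+10 = 15
ES_Code review = 2; EF_Code review = 2+8 = 10
ES_Security audit = 8; EF_Security audit = 8+5 = 13
ES_Staging deploy = max(EF_Backend dev=10, EF_Database migration=12, EF_Integration tests=15, EF_Code review=10, EF_Security audit=13) = 15; EF_Staging deploy = 15+8 = 23
Expected project duration μ = 23 weeks. Critical path: Frontend dev → Integration tests → Staging deploy.

Variances on critical path: σ²_Frontend dev=4.000, σ²_Integration tests=2.778, σ²_Staging deploy=7.111.
Largest is σ²_Staging deploy = 7.111.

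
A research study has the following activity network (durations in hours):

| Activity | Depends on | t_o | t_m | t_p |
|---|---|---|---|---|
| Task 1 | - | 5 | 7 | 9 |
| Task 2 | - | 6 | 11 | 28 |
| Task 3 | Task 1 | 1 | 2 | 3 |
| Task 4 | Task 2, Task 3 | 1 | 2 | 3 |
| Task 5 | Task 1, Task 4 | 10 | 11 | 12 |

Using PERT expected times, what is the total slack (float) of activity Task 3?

te_Task 1 = (5 + 4·7 + 9)/6 = 42/6 = 7
te_Task 2 = (6 + 4·11 + 28)/6 = 78/6 = 13
te_Task 3 = (1 + 4·2 + 3)/6 = 12/6 = 2
te_Task 4 = (1 + 4·2 + 3)/6 = 12/6 = 2
te_Task 5 = (10 + 4·11 + 12)/6 = 66/6 = 11

Forward pass:
ES_Task 1 = 0; EF_Task 1 = 7
ES_Task 2 = 0; EF_Task 2 = 13
ES_Task 3 = 7; EF_Task 3 = 7+2 = 9
ES_Task 4 = max(EF_Task 2=13, EF_Task 3=9) = 13; EF_Task 4 = 13+2 = 15
ES_Task 5 = max(EF_Task 1=7, EF_Task 4=15) = 15; EF_Task 5 = 15+11 = 26
Expected project duration μ = 26 hours. Critical path: Task 2 → Task 4 → Task 5.

Backward pass:
LF_Task 5 = 26; LS_Task 5 = 26−11 = 15
LF_Task 4 = LS_Task 5 = 15; LS_Task 4 = 15−2 = 13
LF_Task 3 = LS_Task 4 = 13; LS_Task 3 = 13−2 = 11
LF_Task 2 = LS_Task 4 = 13; LS_Task 2 = 13−13 = 0
LF_Task 1 = min(LS_Task 3=11, LS_Task 5=15) = 11; LS_Task 1 = 11−7 = 4
Slack_Task 3 = LS_Task 3 − ES_Task 3 = 11 − 7 = 4

4 hours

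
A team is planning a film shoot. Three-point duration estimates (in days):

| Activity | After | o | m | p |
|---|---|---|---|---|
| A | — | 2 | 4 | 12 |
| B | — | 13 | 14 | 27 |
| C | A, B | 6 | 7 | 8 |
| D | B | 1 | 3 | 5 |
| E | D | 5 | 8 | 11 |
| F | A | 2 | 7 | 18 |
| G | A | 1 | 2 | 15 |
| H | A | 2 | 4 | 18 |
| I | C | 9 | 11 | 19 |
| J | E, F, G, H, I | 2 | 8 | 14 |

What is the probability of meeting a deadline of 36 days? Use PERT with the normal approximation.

0.023

te_A = (2 + 4·4 + 12)/6 = 30/6 = 5; σ²_A = ((12−2)/6)² = 2.778
te_B = (13 + 4·14 + 27)/6 = 96/6 = 16; σ²_B = ((27−13)/6)² = 5.444
te_C = (6 + 4·7 + 8)/6 = 42/6 = 7; σ²_C = ((8−6)/6)² = 0.111
te_D = (1 + 4·3 + 5)/6 = 18/6 = 3; σ²_D = ((5−1)/6)² = 0.444
te_E = (5 + 4·8 + 11)/6 = 48/6 = 8; σ²_E = ((11−5)/6)² = 1.000
te_F = (2 + 4·7 + 18)/6 = 48/6 = 8; σ²_F = ((18−2)/6)² = 7.111
te_G = (1 + 4·2 + 15)/6 = 24/6 = 4; σ²_G = ((15−1)/6)² = 5.444
te_H = (2 + 4·4 + 18)/6 = 36/6 = 6; σ²_H = ((18−2)/6)² = 7.111
te_I = (9 + 4·11 + 19)/6 = 72/6 = 12; σ²_I = ((19−9)/6)² = 2.778
te_J = (2 + 4·8 + 14)/6 = 48/6 = 8; σ²_J = ((14−2)/6)² = 4.000

Forward pass:
ES_A = 0; EF_A = 5
ES_B = 0; EF_B = 16
ES_C = max(EF_A=5, EF_B=16) = 16; EF_C = 16+7 = 23
ES_D = 16; EF_D = 16+3 = 19
ES_E = 19; EF_E = 19+8 = 27
ES_F = 5; EF_F = 5+8 = 13
ES_G = 5; EF_G = 5+4 = 9
ES_H = 5; EF_H = 5+6 = 11
ES_I = 23; EF_I = 23+12 = 35
ES_J = max(EF_E=27, EF_F=13, EF_G=9, EF_H=11, EF_I=35) = 35; EF_J = 35+8 = 43
Expected project duration μ = 43 days. Critical path: B → C → I → J.

Variance along critical path = 5.444 + 0.111 + 2.778 + 4.000 = 12.333; σ = √12.333 = 3.512 days.
Z = (36 − 43) / 3.512 = -1.993
P(T ≤ 36) = Φ(-1.993) ≈ 0.023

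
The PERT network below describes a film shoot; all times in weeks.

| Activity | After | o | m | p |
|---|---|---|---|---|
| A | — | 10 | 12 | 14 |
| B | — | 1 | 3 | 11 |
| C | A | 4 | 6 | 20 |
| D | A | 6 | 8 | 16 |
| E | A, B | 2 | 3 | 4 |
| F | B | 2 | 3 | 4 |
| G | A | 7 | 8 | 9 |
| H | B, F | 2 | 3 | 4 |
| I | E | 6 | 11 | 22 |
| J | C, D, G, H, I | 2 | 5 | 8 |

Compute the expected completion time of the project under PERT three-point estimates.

32 weeks

te_A = (10 + 4·12 + 14)/6 = 72/6 = 12
te_B = (1 + 4·3 + 11)/6 = 24/6 = 4
te_C = (4 + 4·6 + 20)/6 = 48/6 = 8
te_D = (6 + 4·8 + 16)/6 = 54/6 = 9
te_E = (2 + 4·3 + 4)/6 = 18/6 = 3
te_F = (2 + 4·3 + 4)/6 = 18/6 = 3
te_G = (7 + 4·8 + 9)/6 = 48/6 = 8
te_H = (2 + 4·3 + 4)/6 = 18/6 = 3
te_I = (6 + 4·11 + 22)/6 = 72/6 = 12
te_J = (2 + 4·5 + 8)/6 = 30/6 = 5

Forward pass:
ES_A = 0; EF_A = 12
ES_B = 0; EF_B = 4
ES_C = 12; EF_C = 12+8 = 20
ES_D = 12; EF_D = 12+9 = 21
ES_E = max(EF_A=12, EF_B=4) = 12; EF_E = 12+3 = 15
ES_F = 4; EF_F = 4+3 = 7
ES_G = 12; EF_G = 12+8 = 20
ES_H = max(EF_B=4, EF_F=7) = 7; EF_H = 7+3 = 10
ES_I = 15; EF_I = 15+12 = 27
ES_J = max(EF_C=20, EF_D=21, EF_G=20, EF_H=10, EF_I=27) = 27; EF_J = 27+5 = 32
Expected project duration μ = 32 weeks. Critical path: A → E → I → J.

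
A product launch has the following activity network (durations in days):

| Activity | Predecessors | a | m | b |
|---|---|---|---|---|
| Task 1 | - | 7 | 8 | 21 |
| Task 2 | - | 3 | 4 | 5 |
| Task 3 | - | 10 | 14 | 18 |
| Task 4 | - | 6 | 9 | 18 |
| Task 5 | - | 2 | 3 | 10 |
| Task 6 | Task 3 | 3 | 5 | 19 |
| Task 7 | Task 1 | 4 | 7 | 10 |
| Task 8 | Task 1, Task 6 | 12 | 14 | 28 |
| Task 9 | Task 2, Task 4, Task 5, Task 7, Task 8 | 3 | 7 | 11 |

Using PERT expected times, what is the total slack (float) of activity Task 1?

te_Task 1 = (7 + 4·8 + 21)/6 = 60/6 = 10
te_Task 2 = (3 + 4·4 + 5)/6 = 24/6 = 4
te_Task 3 = (10 + 4·14 + 18)/6 = 84/6 = 14
te_Task 4 = (6 + 4·9 + 18)/6 = 60/6 = 10
te_Task 5 = (2 + 4·3 + 10)/6 = 24/6 = 4
te_Task 6 = (3 + 4·5 + 19)/6 = 42/6 = 7
te_Task 7 = (4 + 4·7 + 10)/6 = 42/6 = 7
te_Task 8 = (12 + 4·14 + 28)/6 = 96/6 = 16
te_Task 9 = (3 + 4·7 + 11)/6 = 42/6 = 7

Forward pass:
ES_Task 1 = 0; EF_Task 1 = 10
ES_Task 2 = 0; EF_Task 2 = 4
ES_Task 3 = 0; EF_Task 3 = 14
ES_Task 4 = 0; EF_Task 4 = 10
ES_Task 5 = 0; EF_Task 5 = 4
ES_Task 6 = 14; EF_Task 6 = 14+7 = 21
ES_Task 7 = 10; EF_Task 7 = 10+7 = 17
ES_Task 8 = max(EF_Task 1=10, EF_Task 6=21) = 21; EF_Task 8 = 21+16 = 37
ES_Task 9 = max(EF_Task 2=4, EF_Task 4=10, EF_Task 5=4, EF_Task 7=17, EF_Task 8=37) = 37; EF_Task 9 = 37+7 = 44
Expected project duration μ = 44 days. Critical path: Task 3 → Task 6 → Task 8 → Task 9.

Backward pass:
LF_Task 9 = 44; LS_Task 9 = 44−7 = 37
LF_Task 8 = LS_Task 9 = 37; LS_Task 8 = 37−16 = 21
LF_Task 7 = LS_Task 9 = 37; LS_Task 7 = 37−7 = 30
LF_Task 6 = LS_Task 8 = 21; LS_Task 6 = 21−7 = 14
LF_Task 5 = LS_Task 9 = 37; LS_Task 5 = 37−4 = 33
LF_Task 4 = LS_Task 9 = 37; LS_Task 4 = 37−10 = 27
LF_Task 3 = LS_Task 6 = 14; LS_Task 3 = 14−14 = 0
LF_Task 2 = LS_Task 9 = 37; LS_Task 2 = 37−4 = 33
LF_Task 1 = min(LS_Task 7=30, LS_Task 8=21) = 21; LS_Task 1 = 21−10 = 11
Slack_Task 1 = LS_Task 1 − ES_Task 1 = 11 − 0 = 11

11 days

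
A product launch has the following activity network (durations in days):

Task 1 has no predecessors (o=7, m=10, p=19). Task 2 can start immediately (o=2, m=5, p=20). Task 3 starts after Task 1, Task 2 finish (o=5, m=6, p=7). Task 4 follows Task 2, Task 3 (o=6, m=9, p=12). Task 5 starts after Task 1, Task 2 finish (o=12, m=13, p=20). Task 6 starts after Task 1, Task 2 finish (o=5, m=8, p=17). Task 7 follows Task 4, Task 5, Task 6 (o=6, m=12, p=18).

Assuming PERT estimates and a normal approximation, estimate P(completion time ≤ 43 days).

te_Task 1 = (7 + 4·10 + 19)/6 = 66/6 = 11; σ²_Task 1 = ((19−7)/6)² = 4.000
te_Task 2 = (2 + 4·5 + 20)/6 = 42/6 = 7; σ²_Task 2 = ((20−2)/6)² = 9.000
te_Task 3 = (5 + 4·6 + 7)/6 = 36/6 = 6; σ²_Task 3 = ((7−5)/6)² = 0.111
te_Task 4 = (6 + 4·9 + 12)/6 = 54/6 = 9; σ²_Task 4 = ((12−6)/6)² = 1.000
te_Task 5 = (12 + 4·13 + 20)/6 = 84/6 = 14; σ²_Task 5 = ((20−12)/6)² = 1.778
te_Task 6 = (5 + 4·8 + 17)/6 = 54/6 = 9; σ²_Task 6 = ((17−5)/6)² = 4.000
te_Task 7 = (6 + 4·12 + 18)/6 = 72/6 = 12; σ²_Task 7 = ((18−6)/6)² = 4.000

Forward pass:
ES_Task 1 = 0; EF_Task 1 = 11
ES_Task 2 = 0; EF_Task 2 = 7
ES_Task 3 = max(EF_Task 1=11, EF_Task 2=7) = 11; EF_Task 3 = 11+6 = 17
ES_Task 4 = max(EF_Task 2=7, EF_Task 3=17) = 17; EF_Task 4 = 17+9 = 26
ES_Task 5 = max(EF_Task 1=11, EF_Task 2=7) = 11; EF_Task 5 = 11+14 = 25
ES_Task 6 = max(EF_Task 1=11, EF_Task 2=7) = 11; EF_Task 6 = 11+9 = 20
ES_Task 7 = max(EF_Task 4=26, EF_Task 5=25, EF_Task 6=20) = 26; EF_Task 7 = 26+12 = 38
Expected project duration μ = 38 days. Critical path: Task 1 → Task 3 → Task 4 → Task 7.

Variance along critical path = 4.000 + 0.111 + 1.000 + 4.000 = 9.111; σ = √9.111 = 3.018 days.
Z = (43 − 38) / 3.018 = 1.656
P(T ≤ 43) = Φ(1.656) ≈ 0.951

0.951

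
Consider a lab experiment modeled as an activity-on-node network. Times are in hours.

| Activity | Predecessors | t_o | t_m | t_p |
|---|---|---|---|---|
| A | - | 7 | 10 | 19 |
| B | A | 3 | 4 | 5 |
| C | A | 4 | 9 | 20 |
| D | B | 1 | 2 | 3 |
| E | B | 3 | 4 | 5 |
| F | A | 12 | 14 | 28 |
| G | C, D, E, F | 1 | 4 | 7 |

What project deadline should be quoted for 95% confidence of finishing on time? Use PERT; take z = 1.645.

36.7 hours

te_A = (7 + 4·10 + 19)/6 = 66/6 = 11; σ²_A = ((19−7)/6)² = 4.000
te_B = (3 + 4·4 + 5)/6 = 24/6 = 4; σ²_B = ((5−3)/6)² = 0.111
te_C = (4 + 4·9 + 20)/6 = 60/6 = 10; σ²_C = ((20−4)/6)² = 7.111
te_D = (1 + 4·2 + 3)/6 = 12/6 = 2; σ²_D = ((3−1)/6)² = 0.111
te_E = (3 + 4·4 + 5)/6 = 24/6 = 4; σ²_E = ((5−3)/6)² = 0.111
te_F = (12 + 4·14 + 28)/6 = 96/6 = 16; σ²_F = ((28−12)/6)² = 7.111
te_G = (1 + 4·4 + 7)/6 = 24/6 = 4; σ²_G = ((7−1)/6)² = 1.000

Forward pass:
ES_A = 0; EF_A = 11
ES_B = 11; EF_B = 11+4 = 15
ES_C = 11; EF_C = 11+10 = 21
ES_D = 15; EF_D = 15+2 = 17
ES_E = 15; EF_E = 15+4 = 19
ES_F = 11; EF_F = 11+16 = 27
ES_G = max(EF_C=21, EF_D=17, EF_E=19, EF_F=27) = 27; EF_G = 27+4 = 31
Expected project duration μ = 31 hours. Critical path: A → F → G.

Variance along critical path = 4.000 + 7.111 + 1.000 = 12.111; σ = 3.480 hours.
D = μ + z·σ = 31 + 1.645·3.480 = 36.7 hours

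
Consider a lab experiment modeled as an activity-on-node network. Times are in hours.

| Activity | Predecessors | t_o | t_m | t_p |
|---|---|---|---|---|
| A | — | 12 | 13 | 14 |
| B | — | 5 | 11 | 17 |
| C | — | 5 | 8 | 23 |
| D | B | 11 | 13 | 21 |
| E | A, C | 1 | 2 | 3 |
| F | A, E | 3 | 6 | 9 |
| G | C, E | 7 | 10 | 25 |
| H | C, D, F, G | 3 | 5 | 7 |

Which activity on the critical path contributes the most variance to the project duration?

G

te_A = (12 + 4·13 + 14)/6 = 78/6 = 13; σ²_A = ((14−12)/6)² = 0.111
te_B = (5 + 4·11 + 17)/6 = 66/6 = 11; σ²_B = ((17−5)/6)² = 4.000
te_C = (5 + 4·8 + 23)/6 = 60/6 = 10; σ²_C = ((23−5)/6)² = 9.000
te_D = (11 + 4·13 + 21)/6 = 84/6 = 14; σ²_D = ((21−11)/6)² = 2.778
te_E = (1 + 4·2 + 3)/6 = 12/6 = 2; σ²_E = ((3−1)/6)² = 0.111
te_F = (3 + 4·6 + 9)/6 = 36/6 = 6; σ²_F = ((9−3)/6)² = 1.000
te_G = (7 + 4·10 + 25)/6 = 72/6 = 12; σ²_G = ((25−7)/6)² = 9.000
te_H = (3 + 4·5 + 7)/6 = 30/6 = 5; σ²_H = ((7−3)/6)² = 0.444

Forward pass:
ES_A = 0; EF_A = 13
ES_B = 0; EF_B = 11
ES_C = 0; EF_C = 10
ES_D = 11; EF_D = 11+14 = 25
ES_E = max(EF_A=13, EF_C=10) = 13; EF_E = 13+2 = 15
ES_F = max(EF_A=13, EF_E=15) = 15; EF_F = 15+6 = 21
ES_G = max(EF_C=10, EF_E=15) = 15; EF_G = 15+12 = 27
ES_H = max(EF_C=10, EF_D=25, EF_F=21, EF_G=27) = 27; EF_H = 27+5 = 32
Expected project duration μ = 32 hours. Critical path: A → E → G → H.

Variances on critical path: σ²_A=0.111, σ²_E=0.111, σ²_G=9.000, σ²_H=0.444.
Largest is σ²_G = 9.000.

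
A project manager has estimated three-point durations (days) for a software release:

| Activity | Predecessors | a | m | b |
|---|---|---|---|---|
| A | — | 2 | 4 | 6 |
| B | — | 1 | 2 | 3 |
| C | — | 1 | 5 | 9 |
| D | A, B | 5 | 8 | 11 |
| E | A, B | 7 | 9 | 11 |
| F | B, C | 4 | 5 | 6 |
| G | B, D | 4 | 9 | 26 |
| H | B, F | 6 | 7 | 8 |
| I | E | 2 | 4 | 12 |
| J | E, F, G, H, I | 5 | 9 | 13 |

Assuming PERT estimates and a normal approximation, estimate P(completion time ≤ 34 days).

te_A = (2 + 4·4 + 6)/6 = 24/6 = 4; σ²_A = ((6−2)/6)² = 0.444
te_B = (1 + 4·2 + 3)/6 = 12/6 = 2; σ²_B = ((3−1)/6)² = 0.111
te_C = (1 + 4·5 + 9)/6 = 30/6 = 5; σ²_C = ((9−1)/6)² = 1.778
te_D = (5 + 4·8 + 11)/6 = 48/6 = 8; σ²_D = ((11−5)/6)² = 1.000
te_E = (7 + 4·9 + 11)/6 = 54/6 = 9; σ²_E = ((11−7)/6)² = 0.444
te_F = (4 + 4·5 + 6)/6 = 30/6 = 5; σ²_F = ((6−4)/6)² = 0.111
te_G = (4 + 4·9 + 26)/6 = 66/6 = 11; σ²_G = ((26−4)/6)² = 13.444
te_H = (6 + 4·7 + 8)/6 = 42/6 = 7; σ²_H = ((8−6)/6)² = 0.111
te_I = (2 + 4·4 + 12)/6 = 30/6 = 5; σ²_I = ((12−2)/6)² = 2.778
te_J = (5 + 4·9 + 13)/6 = 54/6 = 9; σ²_J = ((13−5)/6)² = 1.778

Forward pass:
ES_A = 0; EF_A = 4
ES_B = 0; EF_B = 2
ES_C = 0; EF_C = 5
ES_D = max(EF_A=4, EF_B=2) = 4; EF_D = 4+8 = 12
ES_E = max(EF_A=4, EF_B=2) = 4; EF_E = 4+9 = 13
ES_F = max(EF_B=2, EF_C=5) = 5; EF_F = 5+5 = 10
ES_G = max(EF_B=2, EF_D=12) = 12; EF_G = 12+11 = 23
ES_H = max(EF_B=2, EF_F=10) = 10; EF_H = 10+7 = 17
ES_I = 13; EF_I = 13+5 = 18
ES_J = max(EF_E=13, EF_F=10, EF_G=23, EF_H=17, EF_I=18) = 23; EF_J = 23+9 = 32
Expected project duration μ = 32 days. Critical path: A → D → G → J.

Variance along critical path = 0.444 + 1.000 + 13.444 + 1.778 = 16.667; σ = √16.667 = 4.082 days.
Z = (34 − 32) / 4.082 = 0.490
P(T ≤ 34) = Φ(0.490) ≈ 0.688

0.688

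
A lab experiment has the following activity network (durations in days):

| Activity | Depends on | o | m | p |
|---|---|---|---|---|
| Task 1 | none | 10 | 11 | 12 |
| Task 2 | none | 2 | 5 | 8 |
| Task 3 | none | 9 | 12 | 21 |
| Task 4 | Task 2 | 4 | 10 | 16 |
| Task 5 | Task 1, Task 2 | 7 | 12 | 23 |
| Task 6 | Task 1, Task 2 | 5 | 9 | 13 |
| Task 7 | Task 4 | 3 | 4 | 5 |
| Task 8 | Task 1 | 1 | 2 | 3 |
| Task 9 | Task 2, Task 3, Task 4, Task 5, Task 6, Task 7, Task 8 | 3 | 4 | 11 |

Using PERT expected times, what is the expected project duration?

29 days

te_Task 1 = (10 + 4·11 + 12)/6 = 66/6 = 11
te_Task 2 = (2 + 4·5 + 8)/6 = 30/6 = 5
te_Task 3 = (9 + 4·12 + 21)/6 = 78/6 = 13
te_Task 4 = (4 + 4·10 + 16)/6 = 60/6 = 10
te_Task 5 = (7 + 4·12 + 23)/6 = 78/6 = 13
te_Task 6 = (5 + 4·9 + 13)/6 = 54/6 = 9
te_Task 7 = (3 + 4·4 + 5)/6 = 24/6 = 4
te_Task 8 = (1 + 4·2 + 3)/6 = 12/6 = 2
te_Task 9 = (3 + 4·4 + 11)/6 = 30/6 = 5

Forward pass:
ES_Task 1 = 0; EF_Task 1 = 11
ES_Task 2 = 0; EF_Task 2 = 5
ES_Task 3 = 0; EF_Task 3 = 13
ES_Task 4 = 5; EF_Task 4 = 5+10 = 15
ES_Task 5 = max(EF_Task 1=11, EF_Task 2=5) = 11; EF_Task 5 = 11+13 = 24
ES_Task 6 = max(EF_Task 1=11, EF_Task 2=5) = 11; EF_Task 6 = 11+9 = 20
ES_Task 7 = 15; EF_Task 7 = 15+4 = 19
ES_Task 8 = 11; EF_Task 8 = 11+2 = 13
ES_Task 9 = max(EF_Task 2=5, EF_Task 3=13, EF_Task 4=15, EF_Task 5=24, EF_Task 6=20, EF_Task 7=19, EF_Task 8=13) = 24; EF_Task 9 = 24+5 = 29
Expected project duration μ = 29 days. Critical path: Task 1 → Task 5 → Task 9.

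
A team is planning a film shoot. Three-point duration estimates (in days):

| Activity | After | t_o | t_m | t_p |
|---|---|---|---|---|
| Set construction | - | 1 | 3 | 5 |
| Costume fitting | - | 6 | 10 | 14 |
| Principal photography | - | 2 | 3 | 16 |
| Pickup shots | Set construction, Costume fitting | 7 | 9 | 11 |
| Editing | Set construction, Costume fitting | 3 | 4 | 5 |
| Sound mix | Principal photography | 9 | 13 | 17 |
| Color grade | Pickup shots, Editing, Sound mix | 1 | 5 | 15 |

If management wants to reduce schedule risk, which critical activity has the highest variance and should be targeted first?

te_Set construction = (1 + 4·3 + 5)/6 = 18/6 = 3; σ²_Set construction = ((5−1)/6)² = 0.444
te_Costume fitting = (6 + 4·10 + 14)/6 = 60/6 = 10; σ²_Costume fitting = ((14−6)/6)² = 1.778
te_Principal photography = (2 + 4·3 + 16)/6 = 30/6 = 5; σ²_Principal photography = ((16−2)/6)² = 5.444
te_Pickup shots = (7 + 4·9 + 11)/6 = 54/6 = 9; σ²_Pickup shots = ((11−7)/6)² = 0.444
te_Editing = (3 + 4·4 + 5)/6 = 24/6 = 4; σ²_Editing = ((5−3)/6)² = 0.111
te_Sound mix = (9 + 4·13 + 17)/6 = 78/6 = 13; σ²_Sound mix = ((17−9)/6)² = 1.778
te_Color grade = (1 + 4·5 + 15)/6 = 36/6 = 6; σ²_Color grade = ((15−1)/6)² = 5.444

Forward pass:
ES_Set construction = 0; EF_Set construction = 3
ES_Costume fitting = 0; EF_Costume fitting = 10
ES_Principal photography = 0; EF_Principal photography = 5
ES_Pickup shots = max(EF_Set construction=3, EF_Costume fitting=10) = 10; EF_Pickup shots = 10+9 = 19
ES_Editing = max(EF_Set construction=3, EF_Costume fitting=10) = 10; EF_Editing = 10+4 = 14
ES_Sound mix = 5; EF_Sound mix = 5+13 = 18
ES_Color grade = max(EF_Pickup shots=19, EF_Editing=14, EF_Sound mix=18) = 19; EF_Color grade = 19+6 = 25
Expected project duration μ = 25 days. Critical path: Costume fitting → Pickup shots → Color grade.

Variances on critical path: σ²_Costume fitting=1.778, σ²_Pickup shots=0.444, σ²_Color grade=5.444.
Largest is σ²_Color grade = 5.444.

Color grade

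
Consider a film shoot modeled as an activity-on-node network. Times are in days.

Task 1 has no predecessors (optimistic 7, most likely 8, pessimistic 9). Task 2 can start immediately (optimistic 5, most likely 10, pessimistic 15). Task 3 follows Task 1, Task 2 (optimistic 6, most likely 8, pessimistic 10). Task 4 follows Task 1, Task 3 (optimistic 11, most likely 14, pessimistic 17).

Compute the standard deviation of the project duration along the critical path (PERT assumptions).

2.05 days

te_Task 1 = (7 + 4·8 + 9)/6 = 48/6 = 8; σ²_Task 1 = ((9−7)/6)² = 0.111
te_Task 2 = (5 + 4·10 + 15)/6 = 60/6 = 10; σ²_Task 2 = ((15−5)/6)² = 2.778
te_Task 3 = (6 + 4·8 + 10)/6 = 48/6 = 8; σ²_Task 3 = ((10−6)/6)² = 0.444
te_Task 4 = (11 + 4·14 + 17)/6 = 84/6 = 14; σ²_Task 4 = ((17−11)/6)² = 1.000

Forward pass:
ES_Task 1 = 0; EF_Task 1 = 8
ES_Task 2 = 0; EF_Task 2 = 10
ES_Task 3 = max(EF_Task 1=8, EF_Task 2=10) = 10; EF_Task 3 = 10+8 = 18
ES_Task 4 = max(EF_Task 1=8, EF_Task 3=18) = 18; EF_Task 4 = 18+14 = 32
Expected project duration μ = 32 days. Critical path: Task 2 → Task 3 → Task 4.

Variance along critical path = 2.778 + 0.444 + 1.000 = 4.222
σ = √4.222 = 2.055 days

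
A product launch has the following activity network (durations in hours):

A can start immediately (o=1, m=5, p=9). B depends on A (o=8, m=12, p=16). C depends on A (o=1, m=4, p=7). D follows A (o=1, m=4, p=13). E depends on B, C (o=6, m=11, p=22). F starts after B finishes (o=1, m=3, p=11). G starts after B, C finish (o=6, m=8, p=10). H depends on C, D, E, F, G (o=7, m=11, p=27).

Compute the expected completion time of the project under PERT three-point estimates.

42 hours

te_A = (1 + 4·5 + 9)/6 = 30/6 = 5
te_B = (8 + 4·12 + 16)/6 = 72/6 = 12
te_C = (1 + 4·4 + 7)/6 = 24/6 = 4
te_D = (1 + 4·4 + 13)/6 = 30/6 = 5
te_E = (6 + 4·11 + 22)/6 = 72/6 = 12
te_F = (1 + 4·3 + 11)/6 = 24/6 = 4
te_G = (6 + 4·8 + 10)/6 = 48/6 = 8
te_H = (7 + 4·11 + 27)/6 = 78/6 = 13

Forward pass:
ES_A = 0; EF_A = 5
ES_B = 5; EF_B = 5+12 = 17
ES_C = 5; EF_C = 5+4 = 9
ES_D = 5; EF_D = 5+5 = 10
ES_E = max(EF_B=17, EF_C=9) = 17; EF_E = 17+12 = 29
ES_F = 17; EF_F = 17+4 = 21
ES_G = max(EF_B=17, EF_C=9) = 17; EF_G = 17+8 = 25
ES_H = max(EF_C=9, EF_D=10, EF_E=29, EF_F=21, EF_G=25) = 29; EF_H = 29+13 = 42
Expected project duration μ = 42 hours. Critical path: A → B → E → H.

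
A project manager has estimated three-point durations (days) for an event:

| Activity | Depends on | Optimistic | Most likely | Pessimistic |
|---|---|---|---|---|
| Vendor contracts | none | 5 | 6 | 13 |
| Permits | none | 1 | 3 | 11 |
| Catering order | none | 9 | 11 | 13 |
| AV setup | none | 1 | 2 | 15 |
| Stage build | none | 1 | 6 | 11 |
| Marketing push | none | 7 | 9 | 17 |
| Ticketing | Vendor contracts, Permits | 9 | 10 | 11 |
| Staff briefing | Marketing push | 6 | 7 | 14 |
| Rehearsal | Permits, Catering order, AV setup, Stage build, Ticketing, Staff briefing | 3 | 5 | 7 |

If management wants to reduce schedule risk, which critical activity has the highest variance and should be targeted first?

Marketing push

te_Vendor contracts = (5 + 4·6 + 13)/6 = 42/6 = 7; σ²_Vendor contracts = ((13−5)/6)² = 1.778
te_Permits = (1 + 4·3 + 11)/6 = 24/6 = 4; σ²_Permits = ((11−1)/6)² = 2.778
te_Catering order = (9 + 4·11 + 13)/6 = 66/6 = 11; σ²_Catering order = ((13−9)/6)² = 0.444
te_AV setup = (1 + 4·2 + 15)/6 = 24/6 = 4; σ²_AV setup = ((15−1)/6)² = 5.444
te_Stage build = (1 + 4·6 + 11)/6 = 36/6 = 6; σ²_Stage build = ((11−1)/6)² = 2.778
te_Marketing push = (7 + 4·9 + 17)/6 = 60/6 = 10; σ²_Marketing push = ((17−7)/6)² = 2.778
te_Ticketing = (9 + 4·10 + 11)/6 = 60/6 = 10; σ²_Ticketing = ((11−9)/6)² = 0.111
te_Staff briefing = (6 + 4·7 + 14)/6 = 48/6 = 8; σ²_Staff briefing = ((14−6)/6)² = 1.778
te_Rehearsal = (3 + 4·5 + 7)/6 = 30/6 = 5; σ²_Rehearsal = ((7−3)/6)² = 0.444

Forward pass:
ES_Vendor contracts = 0; EF_Vendor contracts = 7
ES_Permits = 0; EF_Permits = 4
ES_Catering order = 0; EF_Catering order = 11
ES_AV setup = 0; EF_AV setup = 4
ES_Stage build = 0; EF_Stage build = 6
ES_Marketing push = 0; EF_Marketing push = 10
ES_Ticketing = max(EF_Vendor contracts=7, EF_Permits=4) = 7; EF_Ticketing = 7+10 = 17
ES_Staff briefing = 10; EF_Staff briefing = 10+8 = 18
ES_Rehearsal = max(EF_Permits=4, EF_Catering order=11, EF_AV setup=4, EF_Stage build=6, EF_Ticketing=17, EF_Staff briefing=18) = 18; EF_Rehearsal = 18+5 = 23
Expected project duration μ = 23 days. Critical path: Marketing push → Staff briefing → Rehearsal.

Variances on critical path: σ²_Marketing push=2.778, σ²_Staff briefing=1.778, σ²_Rehearsal=0.444.
Largest is σ²_Marketing push = 2.778.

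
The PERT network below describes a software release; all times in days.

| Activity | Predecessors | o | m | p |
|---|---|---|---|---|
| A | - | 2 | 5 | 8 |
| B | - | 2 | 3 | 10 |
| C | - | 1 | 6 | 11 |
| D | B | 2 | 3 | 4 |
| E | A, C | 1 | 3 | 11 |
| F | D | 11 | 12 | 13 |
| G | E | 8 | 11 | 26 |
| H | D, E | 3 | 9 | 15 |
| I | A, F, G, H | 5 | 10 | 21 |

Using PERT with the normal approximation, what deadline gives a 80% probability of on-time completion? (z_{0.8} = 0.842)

te_A = (2 + 4·5 + 8)/6 = 30/6 = 5; σ²_A = ((8−2)/6)² = 1.000
te_B = (2 + 4·3 + 10)/6 = 24/6 = 4; σ²_B = ((10−2)/6)² = 1.778
te_C = (1 + 4·6 + 11)/6 = 36/6 = 6; σ²_C = ((11−1)/6)² = 2.778
te_D = (2 + 4·3 + 4)/6 = 18/6 = 3; σ²_D = ((4−2)/6)² = 0.111
te_E = (1 + 4·3 + 11)/6 = 24/6 = 4; σ²_E = ((11−1)/6)² = 2.778
te_F = (11 + 4·12 + 13)/6 = 72/6 = 12; σ²_F = ((13−11)/6)² = 0.111
te_G = (8 + 4·11 + 26)/6 = 78/6 = 13; σ²_G = ((26−8)/6)² = 9.000
te_H = (3 + 4·9 + 15)/6 = 54/6 = 9; σ²_H = ((15−3)/6)² = 4.000
te_I = (5 + 4·10 + 21)/6 = 66/6 = 11; σ²_I = ((21−5)/6)² = 7.111

Forward pass:
ES_A = 0; EF_A = 5
ES_B = 0; EF_B = 4
ES_C = 0; EF_C = 6
ES_D = 4; EF_D = 4+3 = 7
ES_E = max(EF_A=5, EF_C=6) = 6; EF_E = 6+4 = 10
ES_F = 7; EF_F = 7+12 = 19
ES_G = 10; EF_G = 10+13 = 23
ES_H = max(EF_D=7, EF_E=10) = 10; EF_H = 10+9 = 19
ES_I = max(EF_A=5, EF_F=19, EF_G=23, EF_H=19) = 23; EF_I = 23+11 = 34
Expected project duration μ = 34 days. Critical path: C → E → G → I.

Variance along critical path = 2.778 + 2.778 + 9.000 + 7.111 = 21.667; σ = 4.655 days.
D = μ + z·σ = 34 + 0.842·4.655 = 37.9 days

37.9 days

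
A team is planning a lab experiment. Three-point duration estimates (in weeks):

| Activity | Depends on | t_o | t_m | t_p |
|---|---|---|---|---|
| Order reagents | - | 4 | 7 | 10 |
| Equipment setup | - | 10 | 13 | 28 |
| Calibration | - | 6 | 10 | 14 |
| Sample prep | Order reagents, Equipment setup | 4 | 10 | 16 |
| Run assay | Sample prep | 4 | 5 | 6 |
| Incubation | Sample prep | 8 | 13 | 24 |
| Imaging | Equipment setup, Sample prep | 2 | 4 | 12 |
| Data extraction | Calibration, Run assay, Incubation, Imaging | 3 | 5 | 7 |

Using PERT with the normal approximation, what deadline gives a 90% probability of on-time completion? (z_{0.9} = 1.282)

49.8 weeks

te_Order reagents = (4 + 4·7 + 10)/6 = 42/6 = 7; σ²_Order reagents = ((10−4)/6)² = 1.000
te_Equipment setup = (10 + 4·13 + 28)/6 = 90/6 = 15; σ²_Equipment setup = ((28−10)/6)² = 9.000
te_Calibration = (6 + 4·10 + 14)/6 = 60/6 = 10; σ²_Calibration = ((14−6)/6)² = 1.778
te_Sample prep = (4 + 4·10 + 16)/6 = 60/6 = 10; σ²_Sample prep = ((16−4)/6)² = 4.000
te_Run assay = (4 + 4·5 + 6)/6 = 30/6 = 5; σ²_Run assay = ((6−4)/6)² = 0.111
te_Incubation = (8 + 4·13 + 24)/6 = 84/6 = 14; σ²_Incubation = ((24−8)/6)² = 7.111
te_Imaging = (2 + 4·4 + 12)/6 = 30/6 = 5; σ²_Imaging = ((12−2)/6)² = 2.778
te_Data extraction = (3 + 4·5 + 7)/6 = 30/6 = 5; σ²_Data extraction = ((7−3)/6)² = 0.444

Forward pass:
ES_Order reagents = 0; EF_Order reagents = 7
ES_Equipment setup = 0; EF_Equipment setup = 15
ES_Calibration = 0; EF_Calibration = 10
ES_Sample prep = max(EF_Order reagents=7, EF_Equipment setup=15) = 15; EF_Sample prep = 15+10 = 25
ES_Run assay = 25; EF_Run assay = 25+5 = 30
ES_Incubation = 25; EF_Incubation = 25+14 = 39
ES_Imaging = max(EF_Equipment setup=15, EF_Sample prep=25) = 25; EF_Imaging = 25+5 = 30
ES_Data extraction = max(EF_Calibration=10, EF_Run assay=30, EF_Incubation=39, EF_Imaging=30) = 39; EF_Data extraction = 39+5 = 44
Expected project duration μ = 44 weeks. Critical path: Equipment setup → Sample prep → Incubation → Data extraction.

Variance along critical path = 9.000 + 4.000 + 7.111 + 0.444 = 20.556; σ = 4.534 weeks.
D = μ + z·σ = 44 + 1.282·4.534 = 49.8 weeks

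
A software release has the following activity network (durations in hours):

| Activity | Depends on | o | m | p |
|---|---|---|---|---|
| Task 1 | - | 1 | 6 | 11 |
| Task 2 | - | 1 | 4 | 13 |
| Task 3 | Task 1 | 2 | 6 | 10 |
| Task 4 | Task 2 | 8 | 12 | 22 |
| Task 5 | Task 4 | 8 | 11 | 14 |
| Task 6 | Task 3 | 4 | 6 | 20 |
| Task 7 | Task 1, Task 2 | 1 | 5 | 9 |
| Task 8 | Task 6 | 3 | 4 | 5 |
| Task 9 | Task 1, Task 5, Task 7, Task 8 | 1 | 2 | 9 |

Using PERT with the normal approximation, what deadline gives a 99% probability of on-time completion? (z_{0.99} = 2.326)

te_Task 1 = (1 + 4·6 + 11)/6 = 36/6 = 6; σ²_Task 1 = ((11−1)/6)² = 2.778
te_Task 2 = (1 + 4·4 + 13)/6 = 30/6 = 5; σ²_Task 2 = ((13−1)/6)² = 4.000
te_Task 3 = (2 + 4·6 + 10)/6 = 36/6 = 6; σ²_Task 3 = ((10−2)/6)² = 1.778
te_Task 4 = (8 + 4·12 + 22)/6 = 78/6 = 13; σ²_Task 4 = ((22−8)/6)² = 5.444
te_Task 5 = (8 + 4·11 + 14)/6 = 66/6 = 11; σ²_Task 5 = ((14−8)/6)² = 1.000
te_Task 6 = (4 + 4·6 + 20)/6 = 48/6 = 8; σ²_Task 6 = ((20−4)/6)² = 7.111
te_Task 7 = (1 + 4·5 + 9)/6 = 30/6 = 5; σ²_Task 7 = ((9−1)/6)² = 1.778
te_Task 8 = (3 + 4·4 + 5)/6 = 24/6 = 4; σ²_Task 8 = ((5−3)/6)² = 0.111
te_Task 9 = (1 + 4·2 + 9)/6 = 18/6 = 3; σ²_Task 9 = ((9−1)/6)² = 1.778

Forward pass:
ES_Task 1 = 0; EF_Task 1 = 6
ES_Task 2 = 0; EF_Task 2 = 5
ES_Task 3 = 6; EF_Task 3 = 6+6 = 12
ES_Task 4 = 5; EF_Task 4 = 5+13 = 18
ES_Task 5 = 18; EF_Task 5 = 18+11 = 29
ES_Task 6 = 12; EF_Task 6 = 12+8 = 20
ES_Task 7 = max(EF_Task 1=6, EF_Task 2=5) = 6; EF_Task 7 = 6+5 = 11
ES_Task 8 = 20; EF_Task 8 = 20+4 = 24
ES_Task 9 = max(EF_Task 1=6, EF_Task 5=29, EF_Task 7=11, EF_Task 8=24) = 29; EF_Task 9 = 29+3 = 32
Expected project duration μ = 32 hours. Critical path: Task 2 → Task 4 → Task 5 → Task 9.

Variance along critical path = 4.000 + 5.444 + 1.000 + 1.778 = 12.222; σ = 3.496 hours.
D = μ + z·σ = 32 + 2.326·3.496 = 40.1 hours

40.1 hours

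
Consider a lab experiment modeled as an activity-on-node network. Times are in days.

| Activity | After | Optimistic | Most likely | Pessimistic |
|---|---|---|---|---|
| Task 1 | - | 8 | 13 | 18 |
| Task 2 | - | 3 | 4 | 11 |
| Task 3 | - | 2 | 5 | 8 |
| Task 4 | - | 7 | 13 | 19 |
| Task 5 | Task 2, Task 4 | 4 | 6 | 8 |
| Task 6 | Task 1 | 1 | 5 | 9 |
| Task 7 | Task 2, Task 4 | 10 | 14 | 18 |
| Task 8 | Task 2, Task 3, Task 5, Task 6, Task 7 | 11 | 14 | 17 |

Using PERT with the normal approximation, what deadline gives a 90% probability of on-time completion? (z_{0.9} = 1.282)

44.3 days

te_Task 1 = (8 + 4·13 + 18)/6 = 78/6 = 13; σ²_Task 1 = ((18−8)/6)² = 2.778
te_Task 2 = (3 + 4·4 + 11)/6 = 30/6 = 5; σ²_Task 2 = ((11−3)/6)² = 1.778
te_Task 3 = (2 + 4·5 + 8)/6 = 30/6 = 5; σ²_Task 3 = ((8−2)/6)² = 1.000
te_Task 4 = (7 + 4·13 + 19)/6 = 78/6 = 13; σ²_Task 4 = ((19−7)/6)² = 4.000
te_Task 5 = (4 + 4·6 + 8)/6 = 36/6 = 6; σ²_Task 5 = ((8−4)/6)² = 0.444
te_Task 6 = (1 + 4·5 + 9)/6 = 30/6 = 5; σ²_Task 6 = ((9−1)/6)² = 1.778
te_Task 7 = (10 + 4·14 + 18)/6 = 84/6 = 14; σ²_Task 7 = ((18−10)/6)² = 1.778
te_Task 8 = (11 + 4·14 + 17)/6 = 84/6 = 14; σ²_Task 8 = ((17−11)/6)² = 1.000

Forward pass:
ES_Task 1 = 0; EF_Task 1 = 13
ES_Task 2 = 0; EF_Task 2 = 5
ES_Task 3 = 0; EF_Task 3 = 5
ES_Task 4 = 0; EF_Task 4 = 13
ES_Task 5 = max(EF_Task 2=5, EF_Task 4=13) = 13; EF_Task 5 = 13+6 = 19
ES_Task 6 = 13; EF_Task 6 = 13+5 = 18
ES_Task 7 = max(EF_Task 2=5, EF_Task 4=13) = 13; EF_Task 7 = 13+14 = 27
ES_Task 8 = max(EF_Task 2=5, EF_Task 3=5, EF_Task 5=19, EF_Task 6=18, EF_Task 7=27) = 27; EF_Task 8 = 27+14 = 41
Expected project duration μ = 41 days. Critical path: Task 4 → Task 7 → Task 8.

Variance along critical path = 4.000 + 1.778 + 1.000 = 6.778; σ = 2.603 days.
D = μ + z·σ = 41 + 1.282·2.603 = 44.3 days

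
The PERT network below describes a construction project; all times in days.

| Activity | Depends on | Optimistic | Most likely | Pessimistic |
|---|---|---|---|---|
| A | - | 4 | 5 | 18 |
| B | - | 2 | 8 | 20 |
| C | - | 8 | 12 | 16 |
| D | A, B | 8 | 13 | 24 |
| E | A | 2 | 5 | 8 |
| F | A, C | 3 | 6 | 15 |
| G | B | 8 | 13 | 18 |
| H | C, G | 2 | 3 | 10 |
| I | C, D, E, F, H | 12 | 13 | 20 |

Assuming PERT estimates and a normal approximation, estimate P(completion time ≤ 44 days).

0.846

te_A = (4 + 4·5 + 18)/6 = 42/6 = 7; σ²_A = ((18−4)/6)² = 5.444
te_B = (2 + 4·8 + 20)/6 = 54/6 = 9; σ²_B = ((20−2)/6)² = 9.000
te_C = (8 + 4·12 + 16)/6 = 72/6 = 12; σ²_C = ((16−8)/6)² = 1.778
te_D = (8 + 4·13 + 24)/6 = 84/6 = 14; σ²_D = ((24−8)/6)² = 7.111
te_E = (2 + 4·5 + 8)/6 = 30/6 = 5; σ²_E = ((8−2)/6)² = 1.000
te_F = (3 + 4·6 + 15)/6 = 42/6 = 7; σ²_F = ((15−3)/6)² = 4.000
te_G = (8 + 4·13 + 18)/6 = 78/6 = 13; σ²_G = ((18−8)/6)² = 2.778
te_H = (2 + 4·3 + 10)/6 = 24/6 = 4; σ²_H = ((10−2)/6)² = 1.778
te_I = (12 + 4·13 + 20)/6 = 84/6 = 14; σ²_I = ((20−12)/6)² = 1.778

Forward pass:
ES_A = 0; EF_A = 7
ES_B = 0; EF_B = 9
ES_C = 0; EF_C = 12
ES_D = max(EF_A=7, EF_B=9) = 9; EF_D = 9+14 = 23
ES_E = 7; EF_E = 7+5 = 12
ES_F = max(EF_A=7, EF_C=12) = 12; EF_F = 12+7 = 19
ES_G = 9; EF_G = 9+13 = 22
ES_H = max(EF_C=12, EF_G=22) = 22; EF_H = 22+4 = 26
ES_I = max(EF_C=12, EF_D=23, EF_E=12, EF_F=19, EF_H=26) = 26; EF_I = 26+14 = 40
Expected project duration μ = 40 days. Critical path: B → G → H → I.

Variance along critical path = 9.000 + 2.778 + 1.778 + 1.778 = 15.333; σ = √15.333 = 3.916 days.
Z = (44 − 40) / 3.916 = 1.022
P(T ≤ 44) = Φ(1.022) ≈ 0.846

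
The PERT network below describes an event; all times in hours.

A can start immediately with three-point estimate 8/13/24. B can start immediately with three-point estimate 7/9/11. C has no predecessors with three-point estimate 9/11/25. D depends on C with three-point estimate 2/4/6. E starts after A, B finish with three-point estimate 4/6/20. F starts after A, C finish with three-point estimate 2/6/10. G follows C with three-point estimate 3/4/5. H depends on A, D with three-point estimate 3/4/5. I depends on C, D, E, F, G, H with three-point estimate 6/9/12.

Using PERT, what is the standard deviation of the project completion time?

te_A = (8 + 4·13 + 24)/6 = 84/6 = 14; σ²_A = ((24−8)/6)² = 7.111
te_B = (7 + 4·9 + 11)/6 = 54/6 = 9; σ²_B = ((11−7)/6)² = 0.444
te_C = (9 + 4·11 + 25)/6 = 78/6 = 13; σ²_C = ((25−9)/6)² = 7.111
te_D = (2 + 4·4 + 6)/6 = 24/6 = 4; σ²_D = ((6−2)/6)² = 0.444
te_E = (4 + 4·6 + 20)/6 = 48/6 = 8; σ²_E = ((20−4)/6)² = 7.111
te_F = (2 + 4·6 + 10)/6 = 36/6 = 6; σ²_F = ((10−2)/6)² = 1.778
te_G = (3 + 4·4 + 5)/6 = 24/6 = 4; σ²_G = ((5−3)/6)² = 0.111
te_H = (3 + 4·4 + 5)/6 = 24/6 = 4; σ²_H = ((5−3)/6)² = 0.111
te_I = (6 + 4·9 + 12)/6 = 54/6 = 9; σ²_I = ((12−6)/6)² = 1.000

Forward pass:
ES_A = 0; EF_A = 14
ES_B = 0; EF_B = 9
ES_C = 0; EF_C = 13
ES_D = 13; EF_D = 13+4 = 17
ES_E = max(EF_A=14, EF_B=9) = 14; EF_E = 14+8 = 22
ES_F = max(EF_A=14, EF_C=13) = 14; EF_F = 14+6 = 20
ES_G = 13; EF_G = 13+4 = 17
ES_H = max(EF_A=14, EF_D=17) = 17; EF_H = 17+4 = 21
ES_I = max(EF_C=13, EF_D=17, EF_E=22, EF_F=20, EF_G=17, EF_H=21) = 22; EF_I = 22+9 = 31
Expected project duration μ = 31 hours. Critical path: A → E → I.

Variance along critical path = 7.111 + 7.111 + 1.000 = 15.222
σ = √15.222 = 3.902 hours

3.90 hours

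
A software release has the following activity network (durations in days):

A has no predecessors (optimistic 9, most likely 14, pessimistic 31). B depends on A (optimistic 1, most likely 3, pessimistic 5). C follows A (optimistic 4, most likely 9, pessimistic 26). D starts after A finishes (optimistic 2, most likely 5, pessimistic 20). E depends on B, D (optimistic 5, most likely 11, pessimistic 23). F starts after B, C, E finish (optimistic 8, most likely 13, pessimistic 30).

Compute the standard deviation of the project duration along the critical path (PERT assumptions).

6.70 days

te_A = (9 + 4·14 + 31)/6 = 96/6 = 16; σ²_A = ((31−9)/6)² = 13.444
te_B = (1 + 4·3 + 5)/6 = 18/6 = 3; σ²_B = ((5−1)/6)² = 0.444
te_C = (4 + 4·9 + 26)/6 = 66/6 = 11; σ²_C = ((26−4)/6)² = 13.444
te_D = (2 + 4·5 + 20)/6 = 42/6 = 7; σ²_D = ((20−2)/6)² = 9.000
te_E = (5 + 4·11 + 23)/6 = 72/6 = 12; σ²_E = ((23−5)/6)² = 9.000
te_F = (8 + 4·13 + 30)/6 = 90/6 = 15; σ²_F = ((30−8)/6)² = 13.444

Forward pass:
ES_A = 0; EF_A = 16
ES_B = 16; EF_B = 16+3 = 19
ES_C = 16; EF_C = 16+11 = 27
ES_D = 16; EF_D = 16+7 = 23
ES_E = max(EF_B=19, EF_D=23) = 23; EF_E = 23+12 = 35
ES_F = max(EF_B=19, EF_C=27, EF_E=35) = 35; EF_F = 35+15 = 50
Expected project duration μ = 50 days. Critical path: A → D → E → F.

Variance along critical path = 13.444 + 9.000 + 9.000 + 13.444 = 44.889
σ = √44.889 = 6.700 days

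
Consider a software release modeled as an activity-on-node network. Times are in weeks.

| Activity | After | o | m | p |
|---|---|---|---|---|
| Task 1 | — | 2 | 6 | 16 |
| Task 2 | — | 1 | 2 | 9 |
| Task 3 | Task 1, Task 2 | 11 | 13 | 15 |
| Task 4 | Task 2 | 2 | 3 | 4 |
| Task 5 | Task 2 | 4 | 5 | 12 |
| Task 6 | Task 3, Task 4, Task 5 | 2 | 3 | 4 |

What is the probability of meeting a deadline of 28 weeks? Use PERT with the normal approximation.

0.979

te_Task 1 = (2 + 4·6 + 16)/6 = 42/6 = 7; σ²_Task 1 = ((16−2)/6)² = 5.444
te_Task 2 = (1 + 4·2 + 9)/6 = 18/6 = 3; σ²_Task 2 = ((9−1)/6)² = 1.778
te_Task 3 = (11 + 4·13 + 15)/6 = 78/6 = 13; σ²_Task 3 = ((15−11)/6)² = 0.444
te_Task 4 = (2 + 4·3 + 4)/6 = 18/6 = 3; σ²_Task 4 = ((4−2)/6)² = 0.111
te_Task 5 = (4 + 4·5 + 12)/6 = 36/6 = 6; σ²_Task 5 = ((12−4)/6)² = 1.778
te_Task 6 = (2 + 4·3 + 4)/6 = 18/6 = 3; σ²_Task 6 = ((4−2)/6)² = 0.111

Forward pass:
ES_Task 1 = 0; EF_Task 1 = 7
ES_Task 2 = 0; EF_Task 2 = 3
ES_Task 3 = max(EF_Task 1=7, EF_Task 2=3) = 7; EF_Task 3 = 7+13 = 20
ES_Task 4 = 3; EF_Task 4 = 3+3 = 6
ES_Task 5 = 3; EF_Task 5 = 3+6 = 9
ES_Task 6 = max(EF_Task 3=20, EF_Task 4=6, EF_Task 5=9) = 20; EF_Task 6 = 20+3 = 23
Expected project duration μ = 23 weeks. Critical path: Task 1 → Task 3 → Task 6.

Variance along critical path = 5.444 + 0.444 + 0.111 = 6.000; σ = √6.000 = 2.449 weeks.
Z = (28 − 23) / 2.449 = 2.041
P(T ≤ 28) = Φ(2.041) ≈ 0.979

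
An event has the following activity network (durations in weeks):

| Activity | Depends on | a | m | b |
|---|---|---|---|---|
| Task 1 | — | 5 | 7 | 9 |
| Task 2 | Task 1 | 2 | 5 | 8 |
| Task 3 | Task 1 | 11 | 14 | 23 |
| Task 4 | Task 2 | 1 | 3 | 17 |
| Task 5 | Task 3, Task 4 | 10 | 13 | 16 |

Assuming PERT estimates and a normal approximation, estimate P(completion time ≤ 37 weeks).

0.804

te_Task 1 = (5 + 4·7 + 9)/6 = 42/6 = 7; σ²_Task 1 = ((9−5)/6)² = 0.444
te_Task 2 = (2 + 4·5 + 8)/6 = 30/6 = 5; σ²_Task 2 = ((8−2)/6)² = 1.000
te_Task 3 = (11 + 4·14 + 23)/6 = 90/6 = 15; σ²_Task 3 = ((23−11)/6)² = 4.000
te_Task 4 = (1 + 4·3 + 17)/6 = 30/6 = 5; σ²_Task 4 = ((17−1)/6)² = 7.111
te_Task 5 = (10 + 4·13 + 16)/6 = 78/6 = 13; σ²_Task 5 = ((16−10)/6)² = 1.000

Forward pass:
ES_Task 1 = 0; EF_Task 1 = 7
ES_Task 2 = 7; EF_Task 2 = 7+5 = 12
ES_Task 3 = 7; EF_Task 3 = 7+15 = 22
ES_Task 4 = 12; EF_Task 4 = 12+5 = 17
ES_Task 5 = max(EF_Task 3=22, EF_Task 4=17) = 22; EF_Task 5 = 22+13 = 35
Expected project duration μ = 35 weeks. Critical path: Task 1 → Task 3 → Task 5.

Variance along critical path = 0.444 + 4.000 + 1.000 = 5.444; σ = √5.444 = 2.333 weeks.
Z = (37 − 35) / 2.333 = 0.857
P(T ≤ 37) = Φ(0.857) ≈ 0.804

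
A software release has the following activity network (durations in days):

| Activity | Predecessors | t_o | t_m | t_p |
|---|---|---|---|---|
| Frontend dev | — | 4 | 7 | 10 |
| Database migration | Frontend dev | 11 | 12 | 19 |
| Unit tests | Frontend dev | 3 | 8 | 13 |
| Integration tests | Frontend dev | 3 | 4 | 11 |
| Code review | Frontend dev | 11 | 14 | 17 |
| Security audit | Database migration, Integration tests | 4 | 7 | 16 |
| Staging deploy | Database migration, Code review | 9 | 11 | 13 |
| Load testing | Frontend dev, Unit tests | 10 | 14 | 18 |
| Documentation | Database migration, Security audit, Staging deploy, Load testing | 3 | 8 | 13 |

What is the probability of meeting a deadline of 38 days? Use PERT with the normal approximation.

0.191

te_Frontend dev = (4 + 4·7 + 10)/6 = 42/6 = 7; σ²_Frontend dev = ((10−4)/6)² = 1.000
te_Database migration = (11 + 4·12 + 19)/6 = 78/6 = 13; σ²_Database migration = ((19−11)/6)² = 1.778
te_Unit tests = (3 + 4·8 + 13)/6 = 48/6 = 8; σ²_Unit tests = ((13−3)/6)² = 2.778
te_Integration tests = (3 + 4·4 + 11)/6 = 30/6 = 5; σ²_Integration tests = ((11−3)/6)² = 1.778
te_Code review = (11 + 4·14 + 17)/6 = 84/6 = 14; σ²_Code review = ((17−11)/6)² = 1.000
te_Security audit = (4 + 4·7 + 16)/6 = 48/6 = 8; σ²_Security audit = ((16−4)/6)² = 4.000
te_Staging deploy = (9 + 4·11 + 13)/6 = 66/6 = 11; σ²_Staging deploy = ((13−9)/6)² = 0.444
te_Load testing = (10 + 4·14 + 18)/6 = 84/6 = 14; σ²_Load testing = ((18−10)/6)² = 1.778
te_Documentation = (3 + 4·8 + 13)/6 = 48/6 = 8; σ²_Documentation = ((13−3)/6)² = 2.778

Forward pass:
ES_Frontend dev = 0; EF_Frontend dev = 7
ES_Database migration = 7; EF_Database migration = 7+13 = 20
ES_Unit tests = 7; EF_Unit tests = 7+8 = 15
ES_Integration tests = 7; EF_Integration tests = 7+5 = 12
ES_Code review = 7; EF_Code review = 7+14 = 21
ES_Security audit = max(EF_Database migration=20, EF_Integration tests=12) = 20; EF_Security audit = 20+8 = 28
ES_Staging deploy = max(EF_Database migration=20, EF_Code review=21) = 21; EF_Staging deploy = 21+11 = 32
ES_Load testing = max(EF_Frontend dev=7, EF_Unit tests=15) = 15; EF_Load testing = 15+14 = 29
ES_Documentation = max(EF_Database migration=20, EF_Security audit=28, EF_Staging deploy=32, EF_Load testing=29) = 32; EF_Documentation = 32+8 = 40
Expected project duration μ = 40 days. Critical path: Frontend dev → Code review → Staging deploy → Documentation.

Variance along critical path = 1.000 + 1.000 + 0.444 + 2.778 = 5.222; σ = √5.222 = 2.285 days.
Z = (38 − 40) / 2.285 = -0.875
P(T ≤ 38) = Φ(-0.875) ≈ 0.191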